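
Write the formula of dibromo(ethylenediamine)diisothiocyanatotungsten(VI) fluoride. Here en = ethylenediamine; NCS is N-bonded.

Ligands: 2 bromo (Br, -1), 1 ethylenediamine (en, neutral), 2 isothiocyanato (NCS, -1). Ligand charge sum = -4.
With W in oxidation state +6, the complex ion is [W...]^2+.
Charge balance with fluoride (-1) requires 1 complex ion per 2 fluoride.

[WBr2(en)(NCS)2]F2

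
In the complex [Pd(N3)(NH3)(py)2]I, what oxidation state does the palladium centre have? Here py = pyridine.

1 iodide outside the brackets (-1 each) → the complex ion is 1+.
Ligand charges: 1×N3 = -1; 1×NH3 neutral; 2×py neutral; sum -1.
Pd + (-1) = 1+ ⇒ Pd is +2.

+2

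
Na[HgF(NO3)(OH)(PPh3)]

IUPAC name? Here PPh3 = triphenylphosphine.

sodium fluorohydroxonitrato(triphenylphosphine)mercurate(II)

The 1 sodium counter-ion carries a total charge of +1, so each complex ion is 1−.
Ligand charges: 1×fluoro (-1 each), 1×hydroxo (-1 each), 1×nitrato (-1 each), 1×triphenylphosphine (neutral); total -3. So Hg + (-3) = 1−, giving Hg = +2.
The complex ion is anionic, so mercury takes the -ate form mercurate(II).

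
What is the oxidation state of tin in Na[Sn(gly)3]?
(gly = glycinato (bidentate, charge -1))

+2

1 sodium outside the brackets (+1 each) → the complex ion is 1−.
Ligand charges: 3×gly = -3; sum -3.
Sn + (-3) = 1− ⇒ Sn is +2.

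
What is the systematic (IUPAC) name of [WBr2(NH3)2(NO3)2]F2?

The 2 fluoride counter-ions carry a total charge of -2, so each complex ion is 2+.
Ligand charges: 2×nitrato (-1 each), 2×ammine (neutral), 2×bromo (-1 each); total -4. So W + (-4) = 2+, giving W = +6.
Ligands are named alphabetically: ammine before bromo before nitrato.

diamminedibromodinitratotungsten(VI) fluoride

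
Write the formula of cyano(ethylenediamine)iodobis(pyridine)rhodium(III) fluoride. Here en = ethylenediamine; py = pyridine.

[Rh(CN)(en)I(py)2]F

Ligands: 1 cyano (CN, -1), 1 ethylenediamine (en, neutral), 1 iodo (I, -1), 2 pyridine (py, neutral). Ligand charge sum = -2.
Charge balance with fluoride (-1) requires 1 complex ion per 1 fluoride.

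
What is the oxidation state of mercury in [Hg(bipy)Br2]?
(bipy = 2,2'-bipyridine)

No counter-ion: the bracketed complex is neutral.
Ligand charges: 2×Br = -2; 1×bipy neutral; sum -2.
Hg + (-2) = 0 ⇒ Hg is +2.

+2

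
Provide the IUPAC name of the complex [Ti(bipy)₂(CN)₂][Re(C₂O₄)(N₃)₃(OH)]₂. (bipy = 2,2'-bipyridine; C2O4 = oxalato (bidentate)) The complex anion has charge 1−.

bis(2,2'-bipyridine)dicyanotitanium(IV) triazidohydroxooxalatorhenate(V)

The complex anion is given as 1−; its ligand charges sum to -6, so Re = +5.
With 2 anions per cation, the cation must be 2×1 = 2+.
Cation: ligand charges sum to -2; for the ion to be 2+, Ti = +4.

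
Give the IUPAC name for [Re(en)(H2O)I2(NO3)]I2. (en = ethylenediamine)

The 2 iodide counter-ions carry a total charge of -2, so each complex ion is 2+.
Ligand charges: 2×iodo (-1 each), 1×ethylenediamine (neutral), 1×nitrato (-1 each), 1×aqua (neutral); total -3. So Re + (-3) = 2+, giving Re = +5.
Ligands are named alphabetically: aqua before ethylenediamine before iodo before nitrato.

aqua(ethylenediamine)diiodonitratorhenium(V) iodide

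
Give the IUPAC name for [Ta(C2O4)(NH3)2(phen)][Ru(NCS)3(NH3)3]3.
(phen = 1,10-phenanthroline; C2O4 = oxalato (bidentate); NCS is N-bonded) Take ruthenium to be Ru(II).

Both ions are complex: the cation is named first with the plain metal name, the anion second with the -ate form; each ion's ligands are alphabetised independently.
Ru is given as +2; the anion's ligand charges sum to -3, so the complex anion is 1−.
With 3 anions per cation, the cation must be 3×1 = 3+.
Cation: ligand charges sum to -2; for the ion to be 3+, Ta = +5.

diammineoxalato(1,10-phenanthroline)tantalum(V) triamminetriisothiocyanatoruthenate(II)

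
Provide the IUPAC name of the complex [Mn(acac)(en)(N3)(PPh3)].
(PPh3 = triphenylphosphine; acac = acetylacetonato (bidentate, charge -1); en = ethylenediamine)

(acetylacetonato)azido(ethylenediamine)(triphenylphosphine)manganese(II)

There is no counter-ion, so the complex is neutral overall.
Ligand charges: 1×azido (-1 each), 1×triphenylphosphine (neutral), 1×acetylacetonato (-1 each), 1×ethylenediamine (neutral); total -2. So Mn + (-2) = 0, giving Mn = +2.
Ligands are named alphabetically: acetylacetonato before azido before ethylenediamine before triphenylphosphine.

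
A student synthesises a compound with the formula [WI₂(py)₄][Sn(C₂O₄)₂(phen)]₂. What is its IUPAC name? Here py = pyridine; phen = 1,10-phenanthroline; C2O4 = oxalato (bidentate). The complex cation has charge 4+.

Both ions are complex: the cation is named first with the plain metal name, the anion second with the -ate form; each ion's ligands are alphabetised independently.
The complex cation is given as 4+; its ligand charges sum to -2, so W = +6.
With 2 anions per cation, each anion must be 4/2 = 2−.
Anion: ligand charges sum to -4; for the ion to be 2−, Sn = +2.

diiodotetrakis(pyridine)tungsten(VI) dioxalato(1,10-phenanthroline)stannate(II)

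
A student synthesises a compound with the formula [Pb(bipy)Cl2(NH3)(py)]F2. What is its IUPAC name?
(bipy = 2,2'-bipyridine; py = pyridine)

The 2 fluoride counter-ions carry a total charge of -2, so each complex ion is 2+.
Ligand charges: 1×2,2'-bipyridine (neutral), 2×chloro (-1 each), 1×pyridine (neutral), 1×ammine (neutral); total -2. So Pb + (-2) = 2+, giving Pb = +4.
Ligands are named alphabetically: ammine before bipyridine before chloro before pyridine.

ammine(2,2'-bipyridine)dichloro(pyridine)lead(IV) fluoride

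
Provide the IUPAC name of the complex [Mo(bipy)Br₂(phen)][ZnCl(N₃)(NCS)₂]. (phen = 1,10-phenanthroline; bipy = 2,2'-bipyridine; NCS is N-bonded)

(2,2'-bipyridine)dibromo(1,10-phenanthroline)molybdenum(IV) azidochlorodiisothiocyanatozincate(II)

Both ions are complex: the cation is named first with the plain metal name, the anion second with the -ate form; each ion's ligands are alphabetised independently.
Zinc is always +2 in its complexes; the anion's ligand charges sum to -4, so the complex anion is 2−.
A 1:1 salt means the cation carries the equal and opposite charge, 2+.
Cation: ligand charges sum to -2; for the ion to be 2+, Mo = +4.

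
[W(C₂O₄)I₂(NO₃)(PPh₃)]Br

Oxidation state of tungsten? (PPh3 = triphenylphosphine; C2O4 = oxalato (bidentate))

+6

1 bromide outside the brackets (-1 each) → the complex ion is 1+.
Ligand charges: 1×NO3 = -1; 1×PPh3 neutral; 1×C2O4 = -2; 2×I = -2; sum -5.
W + (-5) = 1+ ⇒ W is +6.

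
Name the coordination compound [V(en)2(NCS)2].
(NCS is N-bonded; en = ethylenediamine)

bis(ethylenediamine)diisothiocyanatovanadium(II)

There is no counter-ion, so the complex is neutral overall.
Ligand charges: 2×isothiocyanato (-1 each), 2×ethylenediamine (neutral); total -2. So V + (-2) = 0, giving V = +2.
Ligands are named alphabetically: ethylenediamine before isothiocyanato.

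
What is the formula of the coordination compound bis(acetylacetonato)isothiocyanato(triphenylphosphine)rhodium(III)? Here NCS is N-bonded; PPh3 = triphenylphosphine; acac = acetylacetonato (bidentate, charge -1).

Ligands: 1 isothiocyanato (NCS, -1), 1 triphenylphosphine (PPh3, neutral), 2 acetylacetonato (acac, -1). Ligand charge sum = -3.
With Rh in oxidation state +3, the complex ion is [Rh...].

[Rh(acac)2(NCS)(PPh3)]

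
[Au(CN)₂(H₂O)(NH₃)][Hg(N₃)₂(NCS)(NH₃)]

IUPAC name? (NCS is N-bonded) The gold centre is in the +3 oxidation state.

Both ions are complex: the cation is named first with the plain metal name, the anion second with the -ate form; each ion's ligands are alphabetised independently.
Au is given as +3; the cation's ligand charges sum to -2, so the complex cation is 1+.
A 1:1 salt means the anion carries the equal and opposite charge, 1−.
Anion: ligand charges sum to -3; for the ion to be 1−, Hg = +2.

ammineaquadicyanogold(III) amminediazidoisothiocyanatomercurate(II)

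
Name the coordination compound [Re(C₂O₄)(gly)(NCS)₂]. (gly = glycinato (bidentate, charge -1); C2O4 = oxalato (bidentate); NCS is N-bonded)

(glycinato)diisothiocyanatooxalatorhenium(V)

There is no counter-ion, so the complex is neutral overall.
Ligand charges: 1×glycinato (-1 each), 1×oxalato (-2 each), 2×isothiocyanato (-1 each); total -5. So Re + (-5) = 0, giving Re = +5.
Ligands are named alphabetically: glycinato before isothiocyanato before oxalato.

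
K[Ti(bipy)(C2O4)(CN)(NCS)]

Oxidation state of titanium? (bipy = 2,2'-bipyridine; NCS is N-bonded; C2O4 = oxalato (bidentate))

+3

1 potassium outside the brackets (+1 each) → the complex ion is 1−.
Ligand charges: 1×bipy neutral; 1×NCS = -1; 1×C2O4 = -2; 1×CN = -1; sum -4.
Ti + (-4) = 1− ⇒ Ti is +3.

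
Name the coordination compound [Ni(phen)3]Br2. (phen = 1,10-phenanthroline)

tris(1,10-phenanthroline)nickel(II) bromide

The 2 bromide counter-ions carry a total charge of -2, so each complex ion is 2+.
Ligand charges: 3×1,10-phenanthroline (neutral); total 0. So Ni + (0) = 2+, giving Ni = +2.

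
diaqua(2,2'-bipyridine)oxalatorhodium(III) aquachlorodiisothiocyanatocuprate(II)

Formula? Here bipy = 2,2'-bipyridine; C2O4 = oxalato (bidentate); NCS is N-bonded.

Cation [Rh…]: ligand charges -2, Rh(III) ⇒ ion charge 1+.
Anion [Cu…]: ligand charges -3, Cu(II) ⇒ ion charge 1−.

[Rh(bipy)(C2O4)(H2O)2][CuCl(H2O)(NCS)2]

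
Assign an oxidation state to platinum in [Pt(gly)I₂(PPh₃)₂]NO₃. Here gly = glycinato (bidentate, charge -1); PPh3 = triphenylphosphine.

1 nitrate outside the brackets (-1 each) → the complex ion is 1+.
Ligand charges: 1×gly = -1; 2×I = -2; 2×PPh3 neutral; sum -3.
Pt + (-3) = 1+ ⇒ Pt is +4.

+4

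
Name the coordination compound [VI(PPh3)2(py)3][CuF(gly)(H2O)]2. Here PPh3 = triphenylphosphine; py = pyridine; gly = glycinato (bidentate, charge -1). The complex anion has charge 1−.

iodotris(pyridine)bis(triphenylphosphine)vanadium(III) aquafluoro(glycinato)cuprate(I)

Both ions are complex: the cation is named first with the plain metal name, the anion second with the -ate form; each ion's ligands are alphabetised independently.
The complex anion is given as 1−; its ligand charges sum to -2, so Cu = +1.
With 2 anions per cation, the cation must be 2×1 = 2+.
Cation: ligand charges sum to -1; for the ion to be 2+, V = +3.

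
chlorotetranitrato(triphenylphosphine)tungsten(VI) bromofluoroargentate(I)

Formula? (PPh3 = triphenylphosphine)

[WCl(NO3)4(PPh3)][AgBrF]

Cation [W…]: ligand charges -5, W(VI) ⇒ ion charge 1+.
Anion [Ag…]: ligand charges -2, Ag(I) ⇒ ion charge 1−.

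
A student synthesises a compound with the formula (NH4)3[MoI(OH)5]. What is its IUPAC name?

The 3 ammonium counter-ions carry a total charge of +3, so each complex ion is 3−.
Ligand charges: 1×iodo (-1 each), 5×hydroxo (-1 each); total -6. So Mo + (-6) = 3−, giving Mo = +3.
Ligands are named alphabetically: hydroxo before iodo.
The complex ion is anionic, so molybdenum takes the -ate form molybdate(III).

ammonium pentahydroxoiodomolybdate(III)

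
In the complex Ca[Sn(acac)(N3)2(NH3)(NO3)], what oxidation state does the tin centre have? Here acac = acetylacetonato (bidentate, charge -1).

+2

1 calcium outside the brackets (+2 each) → the complex ion is 2−.
Ligand charges: 2×N3 = -2; 1×acac = -1; 1×NO3 = -1; 1×NH3 neutral; sum -4.
Sn + (-4) = 2− ⇒ Sn is +2.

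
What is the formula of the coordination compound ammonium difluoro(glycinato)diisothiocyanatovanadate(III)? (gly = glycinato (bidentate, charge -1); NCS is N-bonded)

Ligands: 2 fluoro (F, -1), 1 glycinato (gly, -1), 2 isothiocyanato (NCS, -1). Ligand charge sum = -5.
With V in oxidation state +3, the complex ion is [V...]^2−.
Charge balance with ammonium (+1) requires 1 complex ion per 2 ammonium.

(NH4)2[VF2(gly)(NCS)2]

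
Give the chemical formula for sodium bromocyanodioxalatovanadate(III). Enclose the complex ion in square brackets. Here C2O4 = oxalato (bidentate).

Ligands: 1 cyano (CN, -1), 2 oxalato (C2O4, -2), 1 bromo (Br, -1). Ligand charge sum = -6.
With V in oxidation state +3, the complex ion is [V...]^3−.
Charge balance with sodium (+1) requires 1 complex ion per 3 sodium.

Na3[VBr(C2O4)2(CN)]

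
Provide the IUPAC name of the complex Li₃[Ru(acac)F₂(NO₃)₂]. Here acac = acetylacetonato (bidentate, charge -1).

lithium (acetylacetonato)difluorodinitratoruthenate(II)

The 3 lithium counter-ions carry a total charge of +3, so each complex ion is 3−.
Ligand charges: 1×acetylacetonato (-1 each), 2×nitrato (-1 each), 2×fluoro (-1 each); total -5. So Ru + (-5) = 3−, giving Ru = +2.
Ligands are named alphabetically: acetylacetonato before fluoro before nitrato.
The complex ion is anionic, so ruthenium takes the -ate form ruthenate(II).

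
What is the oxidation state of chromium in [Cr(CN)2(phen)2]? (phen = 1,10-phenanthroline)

+2

No counter-ion: the bracketed complex is neutral.
Ligand charges: 2×CN = -2; 2×phen neutral; sum -2.
Cr + (-2) = 0 ⇒ Cr is +2.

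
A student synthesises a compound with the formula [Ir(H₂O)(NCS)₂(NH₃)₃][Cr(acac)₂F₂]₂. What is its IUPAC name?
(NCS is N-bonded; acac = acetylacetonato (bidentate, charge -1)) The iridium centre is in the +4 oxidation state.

Both ions are complex: the cation is named first with the plain metal name, the anion second with the -ate form; each ion's ligands are alphabetised independently.
Ir is given as +4; the cation's ligand charges sum to -2, so the complex cation is 2+.
With 2 anions per cation, each anion must be 2/2 = 1−.
Anion: ligand charges sum to -4; for the ion to be 1−, Cr = +3.

triammineaquadiisothiocyanatoiridium(IV) bis(acetylacetonato)difluorochromate(III)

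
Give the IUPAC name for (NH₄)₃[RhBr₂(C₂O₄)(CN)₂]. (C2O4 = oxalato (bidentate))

ammonium dibromodicyanooxalatorhodate(III)

The 3 ammonium counter-ions carry a total charge of +3, so each complex ion is 3−.
Ligand charges: 2×cyano (-1 each), 1×oxalato (-2 each), 2×bromo (-1 each); total -6. So Rh + (-6) = 3−, giving Rh = +3.
The complex ion is anionic, so rhodium takes the -ate form rhodate(III).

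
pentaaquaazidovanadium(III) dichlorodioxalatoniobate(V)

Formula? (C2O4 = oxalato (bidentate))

[V(H2O)5(N3)][Nb(C2O4)2Cl2]2

Cation [V…]: ligand charges -1, V(III) ⇒ ion charge 2+.
Anion [Nb…]: ligand charges -6, Nb(V) ⇒ ion charge 1−.
One 2+ cation requires 2 of the 1− anion.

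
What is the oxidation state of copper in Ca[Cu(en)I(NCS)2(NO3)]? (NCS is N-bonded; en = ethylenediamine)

+2

1 calcium outside the brackets (+2 each) → the complex ion is 2−.
Ligand charges: 1×I = -1; 1×NO3 = -1; 2×NCS = -2; 1×en neutral; sum -4.
Cu + (-4) = 2− ⇒ Cu is +2.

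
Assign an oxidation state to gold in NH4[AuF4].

1 ammonium outside the brackets (+1 each) → the complex ion is 1−.
Ligand charges: 4×F = -4; sum -4.
Au + (-4) = 1− ⇒ Au is +3.

+3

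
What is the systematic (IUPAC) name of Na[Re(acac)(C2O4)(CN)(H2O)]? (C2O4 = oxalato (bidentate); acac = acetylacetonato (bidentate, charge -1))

The 1 sodium counter-ion carries a total charge of +1, so each complex ion is 1−.
Ligand charges: 1×cyano (-1 each), 1×oxalato (-2 each), 1×acetylacetonato (-1 each), 1×aqua (neutral); total -4. So Re + (-4) = 1−, giving Re = +3.
Ligands are named alphabetically: acetylacetonato before aqua before cyano before oxalato.
The complex ion is anionic, so rhenium takes the -ate form rhenate(III).

sodium (acetylacetonato)aquacyanooxalatorhenate(III)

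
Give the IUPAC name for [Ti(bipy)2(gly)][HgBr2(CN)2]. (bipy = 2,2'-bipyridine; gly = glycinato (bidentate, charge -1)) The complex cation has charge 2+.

bis(2,2'-bipyridine)(glycinato)titanium(III) dibromodicyanomercurate(II)

The complex cation is given as 2+; its ligand charges sum to -1, so Ti = +3.
A 1:1 salt means the anion carries the equal and opposite charge, 2−.
Anion: ligand charges sum to -4; for the ion to be 2−, Hg = +2.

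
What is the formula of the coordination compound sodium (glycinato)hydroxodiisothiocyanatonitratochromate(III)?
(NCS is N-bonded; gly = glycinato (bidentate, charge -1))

Na2[Cr(gly)(NCS)2(NO3)(OH)]

Ligands: 2 isothiocyanato (NCS, -1), 1 hydroxo (OH, -1), 1 nitrato (NO3, -1), 1 glycinato (gly, -1). Ligand charge sum = -5.
With Cr in oxidation state +3, the complex ion is [Cr...]^2−.
Charge balance with sodium (+1) requires 1 complex ion per 2 sodium.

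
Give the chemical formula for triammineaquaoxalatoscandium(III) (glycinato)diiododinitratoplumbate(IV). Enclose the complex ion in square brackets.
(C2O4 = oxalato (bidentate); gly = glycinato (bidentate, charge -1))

[Sc(C2O4)(H2O)(NH3)3][Pb(gly)I2(NO3)2]

Cation [Sc…]: ligand charges -2, Sc(III) ⇒ ion charge 1+.
Anion [Pb…]: ligand charges -5, Pb(IV) ⇒ ion charge 1−.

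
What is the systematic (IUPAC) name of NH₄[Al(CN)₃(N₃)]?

The 1 ammonium counter-ion carries a total charge of +1, so each complex ion is 1−.
Ligand charges: 3×cyano (-1 each), 1×azido (-1 each); total -4. So Al + (-4) = 1−, giving Al = +3.
Ligands are named alphabetically: azido before cyano.
The complex ion is anionic, so aluminium takes the -ate form aluminate(III).

ammonium azidotricyanoaluminate(III)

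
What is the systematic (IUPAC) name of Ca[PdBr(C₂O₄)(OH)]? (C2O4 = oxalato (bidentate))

calcium bromohydroxooxalatopalladate(II)

The 1 calcium counter-ion carries a total charge of +2, so each complex ion is 2−.
Ligand charges: 1×hydroxo (-1 each), 1×oxalato (-2 each), 1×bromo (-1 each); total -4. So Pd + (-4) = 2−, giving Pd = +2.
The complex ion is anionic, so palladium takes the -ate form palladate(II).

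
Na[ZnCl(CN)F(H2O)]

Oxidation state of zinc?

+2

1 sodium outside the brackets (+1 each) → the complex ion is 1−.
Ligand charges: 1×Cl = -1; 1×F = -1; 1×CN = -1; 1×H2O neutral; sum -3.
Zn + (-3) = 1− ⇒ Zn is +2.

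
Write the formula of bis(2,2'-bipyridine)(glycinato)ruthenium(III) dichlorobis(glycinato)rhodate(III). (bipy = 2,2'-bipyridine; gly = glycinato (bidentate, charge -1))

[Ru(bipy)2(gly)][RhCl2(gly)2]2

Cation [Ru…]: ligand charges -1, Ru(III) ⇒ ion charge 2+.
Anion [Rh…]: ligand charges -4, Rh(III) ⇒ ion charge 1−.
One 2+ cation requires 2 of the 1− anion.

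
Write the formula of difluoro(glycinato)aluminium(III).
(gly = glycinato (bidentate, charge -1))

Ligands: 1 glycinato (gly, -1), 2 fluoro (F, -1). Ligand charge sum = -3.
With Al in oxidation state +3, the complex ion is [Al...].

[AlF2(gly)]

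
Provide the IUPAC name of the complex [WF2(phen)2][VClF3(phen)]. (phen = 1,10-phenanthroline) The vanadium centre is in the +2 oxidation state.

Both ions are complex: the cation is named first with the plain metal name, the anion second with the -ate form; each ion's ligands are alphabetised independently.
V is given as +2; the anion's ligand charges sum to -4, so the complex anion is 2−.
A 1:1 salt means the cation carries the equal and opposite charge, 2+.
Cation: ligand charges sum to -2; for the ion to be 2+, W = +4.

difluorobis(1,10-phenanthroline)tungsten(IV) chlorotrifluoro(1,10-phenanthroline)vanadate(II)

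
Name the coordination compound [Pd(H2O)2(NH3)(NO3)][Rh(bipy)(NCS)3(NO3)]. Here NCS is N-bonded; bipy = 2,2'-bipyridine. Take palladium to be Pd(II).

amminediaquanitratopalladium(II) (2,2'-bipyridine)triisothiocyanatonitratorhodate(III)

Pd is given as +2; the cation's ligand charges sum to -1, so the complex cation is 1+.
A 1:1 salt means the anion carries the equal and opposite charge, 1−.
Anion: ligand charges sum to -4; for the ion to be 1−, Rh = +3.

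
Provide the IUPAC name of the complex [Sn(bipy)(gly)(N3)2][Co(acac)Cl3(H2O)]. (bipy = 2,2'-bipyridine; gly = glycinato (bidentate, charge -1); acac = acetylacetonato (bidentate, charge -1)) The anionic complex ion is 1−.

diazido(2,2'-bipyridine)(glycinato)tin(IV) (acetylacetonato)aquatrichlorocobaltate(III)

The complex anion is given as 1−; its ligand charges sum to -4, so Co = +3.
A 1:1 salt means the cation carries the equal and opposite charge, 1+.
Cation: ligand charges sum to -3; for the ion to be 1+, Sn = +4.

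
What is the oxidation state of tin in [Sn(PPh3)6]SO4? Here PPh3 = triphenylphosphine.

1 sulfate outside the brackets (-2 each) → the complex ion is 2+.
Ligand charges: 6×PPh3 neutral; sum 0.
Sn + (0) = 2+ ⇒ Sn is +2.

+2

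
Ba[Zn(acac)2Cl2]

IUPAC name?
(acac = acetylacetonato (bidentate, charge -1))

The 1 barium counter-ion carries a total charge of +2, so each complex ion is 2−.
Ligand charges: 2×chloro (-1 each), 2×acetylacetonato (-1 each); total -4. So Zn + (-4) = 2−, giving Zn = +2.
The complex ion is anionic, so zinc takes the -ate form zincate(II).

barium bis(acetylacetonato)dichlorozincate(II)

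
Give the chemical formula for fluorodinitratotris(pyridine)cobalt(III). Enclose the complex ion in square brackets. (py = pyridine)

[CoF(NO3)2(py)3]

Ligands: 1 fluoro (F, -1), 2 nitrato (NO3, -1), 3 pyridine (py, neutral). Ligand charge sum = -3.
With Co in oxidation state +3, the complex ion is [Co...].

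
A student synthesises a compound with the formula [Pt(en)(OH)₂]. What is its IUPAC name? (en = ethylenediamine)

There is no counter-ion, so the complex is neutral overall.
Ligand charges: 1×ethylenediamine (neutral), 2×hydroxo (-1 each); total -2. So Pt + (-2) = 0, giving Pt = +2.
Ligands are named alphabetically: ethylenediamine before hydroxo.

(ethylenediamine)dihydroxoplatinum(II)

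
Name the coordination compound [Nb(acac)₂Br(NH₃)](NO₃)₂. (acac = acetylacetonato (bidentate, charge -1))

bis(acetylacetonato)amminebromoniobium(V) nitrate

The 2 nitrate counter-ions carry a total charge of -2, so each complex ion is 2+.
Ligand charges: 1×bromo (-1 each), 2×acetylacetonato (-1 each), 1×ammine (neutral); total -3. So Nb + (-3) = 2+, giving Nb = +5.
Ligands are named alphabetically: acetylacetonato before ammine before bromo.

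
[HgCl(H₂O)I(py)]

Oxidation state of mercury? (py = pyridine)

No counter-ion: the bracketed complex is neutral.
Ligand charges: 1×py neutral; 1×I = -1; 1×H2O neutral; 1×Cl = -1; sum -2.
Hg + (-2) = 0 ⇒ Hg is +2.

+2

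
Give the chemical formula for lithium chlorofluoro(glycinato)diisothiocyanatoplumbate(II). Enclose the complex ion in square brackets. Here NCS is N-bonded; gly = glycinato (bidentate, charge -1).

Li3[PbClF(gly)(NCS)2]

Ligands: 1 fluoro (F, -1), 2 isothiocyanato (NCS, -1), 1 chloro (Cl, -1), 1 glycinato (gly, -1). Ligand charge sum = -5.
With Pb in oxidation state +2, the complex ion is [Pb...]^3−.
Charge balance with lithium (+1) requires 1 complex ion per 3 lithium.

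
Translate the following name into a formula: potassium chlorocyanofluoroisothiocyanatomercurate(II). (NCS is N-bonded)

K2[HgCl(CN)F(NCS)]

Ligands: 1 fluoro (F, -1), 1 cyano (CN, -1), 1 chloro (Cl, -1), 1 isothiocyanato (NCS, -1). Ligand charge sum = -4.
With Hg in oxidation state +2, the complex ion is [Hg...]^2−.
Charge balance with potassium (+1) requires 1 complex ion per 2 potassium.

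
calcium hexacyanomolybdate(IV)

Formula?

Ca[Mo(CN)6]

Ligands: 6 cyano (CN, -1). Ligand charge sum = -6.
With Mo in oxidation state +4, the complex ion is [Mo...]^2−.
Charge balance with calcium (+2) requires 1 complex ion per 1 calcium.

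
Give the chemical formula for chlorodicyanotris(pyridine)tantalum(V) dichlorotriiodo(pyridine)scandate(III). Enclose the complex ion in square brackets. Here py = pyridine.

Cation [Ta…]: ligand charges -3, Ta(V) ⇒ ion charge 2+.
Anion [Sc…]: ligand charges -5, Sc(III) ⇒ ion charge 2−.
One 2+ cation balances one 2− anion.

[TaCl(CN)2(py)3][ScCl2I3(py)]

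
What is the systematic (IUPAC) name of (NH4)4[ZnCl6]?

The 4 ammonium counter-ions carry a total charge of +4, so each complex ion is 4−.
Ligand charges: 6×chloro (-1 each); total -6. So Zn + (-6) = 4−, giving Zn = +2.
The complex ion is anionic, so zinc takes the -ate form zincate(II).

ammonium hexachlorozincate(II)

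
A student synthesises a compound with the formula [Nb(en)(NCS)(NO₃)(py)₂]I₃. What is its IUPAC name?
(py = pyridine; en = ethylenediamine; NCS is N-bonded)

The 3 iodide counter-ions carry a total charge of -3, so each complex ion is 3+.
Ligand charges: 2×pyridine (neutral), 1×ethylenediamine (neutral), 1×nitrato (-1 each), 1×isothiocyanato (-1 each); total -2. So Nb + (-2) = 3+, giving Nb = +5.
Ligands are named alphabetically: ethylenediamine before isothiocyanato before nitrato before pyridine.

(ethylenediamine)isothiocyanatonitratobis(pyridine)niobium(V) iodide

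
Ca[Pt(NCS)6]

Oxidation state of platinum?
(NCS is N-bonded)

+4

1 calcium outside the brackets (+2 each) → the complex ion is 2−.
Ligand charges: 6×NCS = -6; sum -6.
Pt + (-6) = 2− ⇒ Pt is +4.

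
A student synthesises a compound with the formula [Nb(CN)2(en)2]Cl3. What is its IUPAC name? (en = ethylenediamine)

The 3 chloride counter-ions carry a total charge of -3, so each complex ion is 3+.
Ligand charges: 2×cyano (-1 each), 2×ethylenediamine (neutral); total -2. So Nb + (-2) = 3+, giving Nb = +5.
Ligands are named alphabetically: cyano before ethylenediamine.

dicyanobis(ethylenediamine)niobium(V) chloride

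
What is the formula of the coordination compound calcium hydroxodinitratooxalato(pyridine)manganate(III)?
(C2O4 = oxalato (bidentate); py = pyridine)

Ca[Mn(C2O4)(NO3)2(OH)(py)]

Ligands: 2 nitrato (NO3, -1), 1 oxalato (C2O4, -2), 1 hydroxo (OH, -1), 1 pyridine (py, neutral). Ligand charge sum = -5.
With Mn in oxidation state +3, the complex ion is [Mn...]^2−.
Charge balance with calcium (+2) requires 1 complex ion per 1 calcium.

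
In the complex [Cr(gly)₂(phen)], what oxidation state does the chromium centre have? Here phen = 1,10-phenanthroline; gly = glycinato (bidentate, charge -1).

No counter-ion: the bracketed complex is neutral.
Ligand charges: 1×phen neutral; 2×gly = -2; sum -2.
Cr + (-2) = 0 ⇒ Cr is +2.

+2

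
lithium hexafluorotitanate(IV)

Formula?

Ligands: 6 fluoro (F, -1). Ligand charge sum = -6.
Charge balance with lithium (+1) requires 1 complex ion per 2 lithium.

Li2[TiF6]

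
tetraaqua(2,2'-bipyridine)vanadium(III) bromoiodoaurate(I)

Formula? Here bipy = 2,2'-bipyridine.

[V(bipy)(H2O)4][AuBrI]3

Cation [V…]: ligand charges 0, V(III) ⇒ ion charge 3+.
Anion [Au…]: ligand charges -2, Au(I) ⇒ ion charge 1−.
One 3+ cation requires 3 of the 1− anion.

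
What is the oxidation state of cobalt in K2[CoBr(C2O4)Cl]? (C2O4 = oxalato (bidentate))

+2

2 potassium outside the brackets (+1 each) → the complex ion is 2−.
Ligand charges: 1×Br = -1; 1×C2O4 = -2; 1×Cl = -1; sum -4.
Co + (-4) = 2− ⇒ Co is +2.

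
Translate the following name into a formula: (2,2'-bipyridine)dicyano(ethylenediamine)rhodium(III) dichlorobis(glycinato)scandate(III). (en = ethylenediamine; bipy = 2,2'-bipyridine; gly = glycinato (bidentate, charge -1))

Cation [Rh…]: ligand charges -2, Rh(III) ⇒ ion charge 1+.
Anion [Sc…]: ligand charges -4, Sc(III) ⇒ ion charge 1−.

[Rh(bipy)(CN)2(en)][ScCl2(gly)2]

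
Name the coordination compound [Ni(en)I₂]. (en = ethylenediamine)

(ethylenediamine)diiodonickel(II)

There is no counter-ion, so the complex is neutral overall.
Ligand charges: 1×ethylenediamine (neutral), 2×iodo (-1 each); total -2. So Ni + (-2) = 0, giving Ni = +2.
Ligands are named alphabetically: ethylenediamine before iodo.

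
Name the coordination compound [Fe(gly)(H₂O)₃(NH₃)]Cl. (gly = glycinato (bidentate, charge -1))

The 1 chloride counter-ion carries a total charge of -1, so each complex ion is 1+.
Ligand charges: 3×aqua (neutral), 1×glycinato (-1 each), 1×ammine (neutral); total -1. So Fe + (-1) = 1+, giving Fe = +2.
Ligands are named alphabetically: ammine before aqua before glycinato.

amminetriaqua(glycinato)iron(II) chloride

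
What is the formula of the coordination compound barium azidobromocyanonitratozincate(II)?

Ligands: 1 nitrato (NO3, -1), 1 bromo (Br, -1), 1 azido (N3, -1), 1 cyano (CN, -1). Ligand charge sum = -4.
With Zn in oxidation state +2, the complex ion is [Zn...]^2−.
Charge balance with barium (+2) requires 1 complex ion per 1 barium.

Ba[ZnBr(CN)(N3)(NO3)]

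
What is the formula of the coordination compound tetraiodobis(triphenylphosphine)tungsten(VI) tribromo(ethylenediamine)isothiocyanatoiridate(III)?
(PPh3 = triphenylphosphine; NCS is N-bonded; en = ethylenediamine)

[WI4(PPh3)2][IrBr3(en)(NCS)]2

Cation [W…]: ligand charges -4, W(VI) ⇒ ion charge 2+.
Anion [Ir…]: ligand charges -4, Ir(III) ⇒ ion charge 1−.
One 2+ cation requires 2 of the 1− anion.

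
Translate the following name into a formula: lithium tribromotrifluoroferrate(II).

Ligands: 3 bromo (Br, -1), 3 fluoro (F, -1). Ligand charge sum = -6.
Charge balance with lithium (+1) requires 1 complex ion per 4 lithium.

Li4[FeBr3F3]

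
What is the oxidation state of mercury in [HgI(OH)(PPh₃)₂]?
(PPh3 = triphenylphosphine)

No counter-ion: the bracketed complex is neutral.
Ligand charges: 2×PPh3 neutral; 1×I = -1; 1×OH = -1; sum -2.
Hg + (-2) = 0 ⇒ Hg is +2.

+2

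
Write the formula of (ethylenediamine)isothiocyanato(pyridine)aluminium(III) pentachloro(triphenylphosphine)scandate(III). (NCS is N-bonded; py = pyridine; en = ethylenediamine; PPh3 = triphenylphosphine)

Cation [Al…]: ligand charges -1, Al(III) ⇒ ion charge 2+.
Anion [Sc…]: ligand charges -5, Sc(III) ⇒ ion charge 2−.
One 2+ cation balances one 2− anion.

[Al(en)(NCS)(py)][ScCl5(PPh3)]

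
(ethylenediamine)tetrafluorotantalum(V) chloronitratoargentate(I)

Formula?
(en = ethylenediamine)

Cation [Ta…]: ligand charges -4, Ta(V) ⇒ ion charge 1+.
Anion [Ag…]: ligand charges -2, Ag(I) ⇒ ion charge 1−.
One 1+ cation balances one 1− anion.

[Ta(en)F4][AgCl(NO3)]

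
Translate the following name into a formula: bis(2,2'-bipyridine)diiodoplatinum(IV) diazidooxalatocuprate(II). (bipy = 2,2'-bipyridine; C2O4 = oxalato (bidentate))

Cation [Pt…]: ligand charges -2, Pt(IV) ⇒ ion charge 2+.
Anion [Cu…]: ligand charges -4, Cu(II) ⇒ ion charge 2−.
One 2+ cation balances one 2− anion.

[Pt(bipy)2I2][Cu(C2O4)(N3)2]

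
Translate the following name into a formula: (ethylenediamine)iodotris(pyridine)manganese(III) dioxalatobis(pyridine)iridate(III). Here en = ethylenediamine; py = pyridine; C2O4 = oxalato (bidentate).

Cation [Mn…]: ligand charges -1, Mn(III) ⇒ ion charge 2+.
Anion [Ir…]: ligand charges -4, Ir(III) ⇒ ion charge 1−.

[Mn(en)I(py)3][Ir(C2O4)2(py)2]2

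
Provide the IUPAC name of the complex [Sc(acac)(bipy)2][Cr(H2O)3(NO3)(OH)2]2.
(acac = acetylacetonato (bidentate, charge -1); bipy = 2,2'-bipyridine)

(acetylacetonato)bis(2,2'-bipyridine)scandium(III) triaquadihydroxonitratochromate(II)

Scandium is always +3 in its complexes; the cation's ligand charges sum to -1, so the complex cation is 2+.
With 2 anions per cation, each anion must be 2/2 = 1−.
Anion: ligand charges sum to -3; for the ion to be 1−, Cr = +2.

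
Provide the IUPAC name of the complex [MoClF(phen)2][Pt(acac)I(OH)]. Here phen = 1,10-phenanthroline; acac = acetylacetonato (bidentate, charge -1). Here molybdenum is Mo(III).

chlorofluorobis(1,10-phenanthroline)molybdenum(III) (acetylacetonato)hydroxoiodoplatinate(II)

Both ions are complex: the cation is named first with the plain metal name, the anion second with the -ate form; each ion's ligands are alphabetised independently.
Mo is given as +3; the cation's ligand charges sum to -2, so the complex cation is 1+.
A 1:1 salt means the anion carries the equal and opposite charge, 1−.
Anion: ligand charges sum to -3; for the ion to be 1−, Pt = +2.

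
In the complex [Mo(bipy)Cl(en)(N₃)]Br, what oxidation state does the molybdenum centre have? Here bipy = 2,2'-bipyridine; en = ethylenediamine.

+3

1 bromide outside the brackets (-1 each) → the complex ion is 1+.
Ligand charges: 1×N3 = -1; 1×Cl = -1; 1×bipy neutral; 1×en neutral; sum -2.
Mo + (-2) = 1+ ⇒ Mo is +3.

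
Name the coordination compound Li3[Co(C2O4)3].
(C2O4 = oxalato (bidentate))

lithium trioxalatocobaltate(III)

The 3 lithium counter-ions carry a total charge of +3, so each complex ion is 3−.
Ligand charges: 3×oxalato (-2 each); total -6. So Co + (-6) = 3−, giving Co = +3.
The complex ion is anionic, so cobalt takes the -ate form cobaltate(III).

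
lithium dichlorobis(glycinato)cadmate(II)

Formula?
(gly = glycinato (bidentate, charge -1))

Ligands: 2 chloro (Cl, -1), 2 glycinato (gly, -1). Ligand charge sum = -4.
With Cd in oxidation state +2, the complex ion is [Cd...]^2−.
Charge balance with lithium (+1) requires 1 complex ion per 2 lithium.

Li2[CdCl2(gly)2]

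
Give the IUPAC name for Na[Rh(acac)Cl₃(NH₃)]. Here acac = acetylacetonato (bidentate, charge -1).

sodium (acetylacetonato)amminetrichlororhodate(III)

The 1 sodium counter-ion carries a total charge of +1, so each complex ion is 1−.
Ligand charges: 1×acetylacetonato (-1 each), 3×chloro (-1 each), 1×ammine (neutral); total -4. So Rh + (-4) = 1−, giving Rh = +3.
Ligands are named alphabetically: acetylacetonato before ammine before chloro.
The complex ion is anionic, so rhodium takes the -ate form rhodate(III).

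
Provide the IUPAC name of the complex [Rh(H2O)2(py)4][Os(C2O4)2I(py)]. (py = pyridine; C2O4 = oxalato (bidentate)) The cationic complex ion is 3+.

Both ions are complex: the cation is named first with the plain metal name, the anion second with the -ate form; each ion's ligands are alphabetised independently.
The complex cation is given as 3+; its ligand charges sum to 0, so Rh = +3.
A 1:1 salt means the anion carries the equal and opposite charge, 3−.
Anion: ligand charges sum to -5; for the ion to be 3−, Os = +2.

diaquatetrakis(pyridine)rhodium(III) iododioxalato(pyridine)osmate(II)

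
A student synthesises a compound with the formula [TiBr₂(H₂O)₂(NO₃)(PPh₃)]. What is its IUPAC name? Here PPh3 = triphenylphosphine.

There is no counter-ion, so the complex is neutral overall.
Ligand charges: 1×triphenylphosphine (neutral), 2×bromo (-1 each), 1×nitrato (-1 each), 2×aqua (neutral); total -3. So Ti + (-3) = 0, giving Ti = +3.
Ligands are named alphabetically: aqua before bromo before nitrato before triphenylphosphine.

diaquadibromonitrato(triphenylphosphine)titanium(III)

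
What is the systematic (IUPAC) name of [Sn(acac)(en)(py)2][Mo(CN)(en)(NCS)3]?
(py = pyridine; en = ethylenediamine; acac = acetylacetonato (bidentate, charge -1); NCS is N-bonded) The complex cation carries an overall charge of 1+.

Both ions are complex: the cation is named first with the plain metal name, the anion second with the -ate form; each ion's ligands are alphabetised independently.
The complex cation is given as 1+; its ligand charges sum to -1, so Sn = +2.
A 1:1 salt means the anion carries the equal and opposite charge, 1−.
Anion: ligand charges sum to -4; for the ion to be 1−, Mo = +3.

(acetylacetonato)(ethylenediamine)bis(pyridine)tin(II) cyano(ethylenediamine)triisothiocyanatomolybdate(III)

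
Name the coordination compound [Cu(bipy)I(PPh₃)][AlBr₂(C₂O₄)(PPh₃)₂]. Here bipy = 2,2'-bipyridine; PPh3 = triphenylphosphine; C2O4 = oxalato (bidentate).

Both ions are complex: the cation is named first with the plain metal name, the anion second with the -ate form; each ion's ligands are alphabetised independently.
Aluminium is always +3 in its complexes; the anion's ligand charges sum to -4, so the complex anion is 1−.
A 1:1 salt means the cation carries the equal and opposite charge, 1+.
Cation: ligand charges sum to -1; for the ion to be 1+, Cu = +2.

(2,2'-bipyridine)iodo(triphenylphosphine)copper(II) dibromooxalatobis(triphenylphosphine)aluminate(III)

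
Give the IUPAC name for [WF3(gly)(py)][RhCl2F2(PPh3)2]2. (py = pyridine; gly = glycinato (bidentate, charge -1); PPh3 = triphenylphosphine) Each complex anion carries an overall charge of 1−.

trifluoro(glycinato)(pyridine)tungsten(VI) dichlorodifluorobis(triphenylphosphine)rhodate(III)

Both ions are complex: the cation is named first with the plain metal name, the anion second with the -ate form; each ion's ligands are alphabetised independently.
The complex anion is given as 1−; its ligand charges sum to -4, so Rh = +3.
With 2 anions per cation, the cation must be 2×1 = 2+.
Cation: ligand charges sum to -4; for the ion to be 2+, W = +6.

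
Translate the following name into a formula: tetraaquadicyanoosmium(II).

Ligands: 4 aqua (H2O, neutral), 2 cyano (CN, -1). Ligand charge sum = -2.
With Os in oxidation state +2, the complex ion is [Os...].

[Os(CN)2(H2O)4]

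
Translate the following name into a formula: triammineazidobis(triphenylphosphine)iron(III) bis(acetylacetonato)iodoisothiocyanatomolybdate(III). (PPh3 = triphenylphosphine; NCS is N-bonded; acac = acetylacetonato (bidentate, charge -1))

Cation [Fe…]: ligand charges -1, Fe(III) ⇒ ion charge 2+.
Anion [Mo…]: ligand charges -4, Mo(III) ⇒ ion charge 1−.

[Fe(N3)(NH3)3(PPh3)2][Mo(acac)2I(NCS)]2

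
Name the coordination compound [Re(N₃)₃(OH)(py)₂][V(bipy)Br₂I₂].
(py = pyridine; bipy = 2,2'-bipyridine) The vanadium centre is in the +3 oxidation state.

Both ions are complex: the cation is named first with the plain metal name, the anion second with the -ate form; each ion's ligands are alphabetised independently.
V is given as +3; the anion's ligand charges sum to -4, so the complex anion is 1−.
A 1:1 salt means the cation carries the equal and opposite charge, 1+.
Cation: ligand charges sum to -4; for the ion to be 1+, Re = +5.

triazidohydroxobis(pyridine)rhenium(V) (2,2'-bipyridine)dibromodiiodovanadate(III)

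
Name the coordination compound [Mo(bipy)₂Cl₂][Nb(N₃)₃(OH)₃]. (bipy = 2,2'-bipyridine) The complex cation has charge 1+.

bis(2,2'-bipyridine)dichloromolybdenum(III) triazidotrihydroxoniobate(V)

Both ions are complex: the cation is named first with the plain metal name, the anion second with the -ate form; each ion's ligands are alphabetised independently.
The complex cation is given as 1+; its ligand charges sum to -2, so Mo = +3.
A 1:1 salt means the anion carries the equal and opposite charge, 1−.
Anion: ligand charges sum to -6; for the ion to be 1−, Nb = +5.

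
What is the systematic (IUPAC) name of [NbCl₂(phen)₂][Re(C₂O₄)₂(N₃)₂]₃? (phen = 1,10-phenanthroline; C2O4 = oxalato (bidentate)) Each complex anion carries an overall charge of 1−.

dichlorobis(1,10-phenanthroline)niobium(V) diazidodioxalatorhenate(V)

Both ions are complex: the cation is named first with the plain metal name, the anion second with the -ate form; each ion's ligands are alphabetised independently.
The complex anion is given as 1−; its ligand charges sum to -6, so Re = +5.
With 3 anions per cation, the cation must be 3×1 = 3+.
Cation: ligand charges sum to -2; for the ion to be 3+, Nb = +5.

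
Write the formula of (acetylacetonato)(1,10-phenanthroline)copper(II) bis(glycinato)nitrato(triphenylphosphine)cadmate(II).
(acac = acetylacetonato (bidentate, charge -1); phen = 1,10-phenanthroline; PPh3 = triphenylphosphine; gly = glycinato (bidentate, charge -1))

Cation [Cu…]: ligand charges -1, Cu(II) ⇒ ion charge 1+.
Anion [Cd…]: ligand charges -3, Cd(II) ⇒ ion charge 1−.
One 1+ cation balances one 1− anion.

[Cu(acac)(phen)][Cd(gly)2(NO3)(PPh3)]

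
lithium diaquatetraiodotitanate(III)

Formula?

Ligands: 2 aqua (H2O, neutral), 4 iodo (I, -1). Ligand charge sum = -4.
Charge balance with lithium (+1) requires 1 complex ion per 1 lithium.

Li[Ti(H2O)2I4]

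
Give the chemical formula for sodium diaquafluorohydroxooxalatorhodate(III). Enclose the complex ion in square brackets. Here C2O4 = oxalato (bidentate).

Na[Rh(C2O4)F(H2O)2(OH)]

Ligands: 1 hydroxo (OH, -1), 2 aqua (H2O, neutral), 1 fluoro (F, -1), 1 oxalato (C2O4, -2). Ligand charge sum = -4.
With Rh in oxidation state +3, the complex ion is [Rh...]^1−.
Charge balance with sodium (+1) requires 1 complex ion per 1 sodium.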